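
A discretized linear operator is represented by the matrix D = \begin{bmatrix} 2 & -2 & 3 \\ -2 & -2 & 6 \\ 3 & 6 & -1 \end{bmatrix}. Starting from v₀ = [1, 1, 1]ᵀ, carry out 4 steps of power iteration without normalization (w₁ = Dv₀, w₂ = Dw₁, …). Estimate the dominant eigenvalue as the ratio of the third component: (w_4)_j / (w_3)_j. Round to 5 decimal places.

w1 = Dv₀ = (3, 2, 8)
w2 = Dw1 = (26, 38, 13)
w3 = Dw2 = (15, -50, 293)
w4 = Dw3 = (1009, 1828, -548)
Ratio at component: -548 / 293 = -1.87031

-1.87031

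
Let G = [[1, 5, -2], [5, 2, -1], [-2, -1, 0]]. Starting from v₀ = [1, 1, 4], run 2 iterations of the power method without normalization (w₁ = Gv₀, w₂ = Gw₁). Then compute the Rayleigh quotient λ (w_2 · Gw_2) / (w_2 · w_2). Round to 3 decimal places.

w1 = Gv₀ = (-2, 3, -3)
w2 = Gw1 = (19, -1, 1)
Gw2 = (12, 92, -37)
w2·Gw2 = 19·12 + (-1)·92 + 1·(-37) = 99; w2·w2 = 19·19 + (-1)·(-1) + 1·1 = 363
λ ≈ 99/363 = 0.273

λ ≈ 0.273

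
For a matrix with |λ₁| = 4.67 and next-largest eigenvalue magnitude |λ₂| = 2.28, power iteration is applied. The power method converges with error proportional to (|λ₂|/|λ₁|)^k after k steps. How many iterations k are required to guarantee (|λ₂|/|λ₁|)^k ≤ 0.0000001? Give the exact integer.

|λ₂/λ₁| = 2.28/4.67 = 0.48822
Need k ≥ ln(0.0000001) / ln(0.48822) = -16.1181 / -0.7170 ≈ 22.480
Smallest integer k satisfying the bound: 23

23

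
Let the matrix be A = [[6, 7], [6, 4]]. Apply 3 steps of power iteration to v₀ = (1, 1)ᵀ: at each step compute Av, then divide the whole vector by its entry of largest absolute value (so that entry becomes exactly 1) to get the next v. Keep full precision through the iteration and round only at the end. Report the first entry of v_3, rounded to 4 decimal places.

1.0000

Av0 = (13.00000, 10.00000); divide by 13.00000 → v1 = (1.00000, 0.76923)
Av1 = (11.38462, 9.07692); divide by 11.38462 → v2 = (1.00000, 0.79730)
Av2 = (11.58108, 9.18919); divide by 11.58108 → v3 = (1.00000, 0.79347)
Requested entry of v3: 1714/1714 = 1.0000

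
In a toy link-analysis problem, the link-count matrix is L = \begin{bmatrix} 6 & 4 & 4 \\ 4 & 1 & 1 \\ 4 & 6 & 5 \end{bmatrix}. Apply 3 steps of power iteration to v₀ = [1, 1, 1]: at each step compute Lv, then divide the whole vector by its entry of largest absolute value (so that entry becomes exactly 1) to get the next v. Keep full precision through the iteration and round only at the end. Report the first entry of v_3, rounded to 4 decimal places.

1.0000

Lv0 = (14.00000, 6.00000, 15.00000); divide by 15.00000 → v1 = (0.93333, 0.40000, 1.00000)
Lv1 = (11.20000, 5.13333, 11.13333); divide by 11.20000 → v2 = (1.00000, 0.45833, 0.99405)
Lv2 = (11.80952, 5.45238, 11.72024); divide by 11.80952 → v3 = (1.00000, 0.46169, 0.99244)
Requested entry of v3: 1984/1984 = 1.0000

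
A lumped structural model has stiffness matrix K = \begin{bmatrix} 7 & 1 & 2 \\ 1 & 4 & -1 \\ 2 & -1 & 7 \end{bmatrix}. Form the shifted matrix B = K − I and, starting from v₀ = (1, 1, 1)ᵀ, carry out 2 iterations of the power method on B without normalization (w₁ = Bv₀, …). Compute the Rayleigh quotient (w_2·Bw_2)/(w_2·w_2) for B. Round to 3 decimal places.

μ ≈ 7.918

B = K − I has rows (6, 1, 2); (1, 3, -1); (2, -1, 6)
w1 = Bv₀ = (6·1 + 1·1 + 2·1; 1·1 + 3·1 + (-1)·1; 2·1 + (-1)·1 + 6·1) = (9, 3, 7)
w2 = Bw1 = (6·9 + 1·3 + 2·7; 1·9 + 3·3 + (-1)·7; 2·9 + (-1)·3 + 6·7) = (71, 11, 57)
Bw2 = (551, 47, 473)
w2·Bw2 = 66599; w2·w2 = 8411; μ ≈ 66599/8411 = 7.918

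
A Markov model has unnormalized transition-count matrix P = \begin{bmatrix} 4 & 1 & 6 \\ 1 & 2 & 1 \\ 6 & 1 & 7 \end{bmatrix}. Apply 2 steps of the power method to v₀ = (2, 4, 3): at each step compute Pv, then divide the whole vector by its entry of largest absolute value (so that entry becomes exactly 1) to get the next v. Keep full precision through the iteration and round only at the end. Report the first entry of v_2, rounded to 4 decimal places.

Pv0 = (30.00000, 13.00000, 37.00000); divide by 37.00000 → v1 = (0.81081, 0.35135, 1.00000)
Pv1 = (9.59459, 2.51351, 12.21622); divide by 12.21622 → v2 = (0.78540, 0.20575, 1.00000)
Requested entry of v2: 355/452 = 0.7854

0.7854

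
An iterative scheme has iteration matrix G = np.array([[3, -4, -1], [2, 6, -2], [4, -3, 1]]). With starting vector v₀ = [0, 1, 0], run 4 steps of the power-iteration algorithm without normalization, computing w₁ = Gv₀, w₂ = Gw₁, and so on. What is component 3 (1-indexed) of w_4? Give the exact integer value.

w1 = Gv₀ = (-4, 6, -3)
w2 = Gw1 = (-33, 34, -37)
w3 = Gw2 = (-198, 212, -271)
w4 = Gw3 = (-1171, 1418, -1699)
The requested component of w4 is -1699.

-1699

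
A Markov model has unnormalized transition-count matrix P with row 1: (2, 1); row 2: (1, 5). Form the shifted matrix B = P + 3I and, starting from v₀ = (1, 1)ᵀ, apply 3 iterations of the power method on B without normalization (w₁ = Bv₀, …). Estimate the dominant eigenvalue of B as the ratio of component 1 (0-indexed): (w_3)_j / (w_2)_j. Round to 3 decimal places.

8.500

B = P + 3I has rows (5, 1); (1, 8)
w1 = Bv₀ = (6, 9)
w2 = Bw1 = (39, 78)
w3 = Bw2 = (273, 663)
Ratio: 663/78 = 8.500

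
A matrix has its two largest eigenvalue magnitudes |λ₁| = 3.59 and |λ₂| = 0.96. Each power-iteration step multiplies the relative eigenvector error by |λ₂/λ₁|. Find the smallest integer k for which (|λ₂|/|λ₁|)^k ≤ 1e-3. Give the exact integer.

|λ₂/λ₁| = 0.96/3.59 = 0.26741
Need k ≥ ln(1e-3) / ln(0.26741) = -6.9078 / -1.3190 ≈ 5.237
Smallest integer k satisfying the bound: 6

6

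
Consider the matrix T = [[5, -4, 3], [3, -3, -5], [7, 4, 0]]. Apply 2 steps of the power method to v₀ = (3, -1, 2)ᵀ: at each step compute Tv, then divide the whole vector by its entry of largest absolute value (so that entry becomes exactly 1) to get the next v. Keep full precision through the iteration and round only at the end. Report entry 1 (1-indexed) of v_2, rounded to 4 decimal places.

0.9180

Tv0 = (25.00000, 2.00000, 17.00000); divide by 25.00000 → v1 = (1.00000, 0.08000, 0.68000)
Tv1 = (6.72000, -0.64000, 7.32000); divide by 7.32000 → v2 = (0.91803, -0.08743, 1.00000)
Requested entry of v2: 168/183 = 0.9180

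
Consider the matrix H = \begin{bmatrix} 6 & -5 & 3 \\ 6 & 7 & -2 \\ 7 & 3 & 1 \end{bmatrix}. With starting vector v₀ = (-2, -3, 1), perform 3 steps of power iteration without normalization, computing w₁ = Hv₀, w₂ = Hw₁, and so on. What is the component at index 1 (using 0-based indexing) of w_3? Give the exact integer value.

w1 = Hv₀ = (6·(-2) + (-5)·(-3) + 3·1; 6·(-2) + 7·(-3) + (-2)·1; 7·(-2) + 3·(-3) + 1·1) = (6, -35, -22)
w2 = Hw1 = (6·6 + (-5)·(-35) + 3·(-22); 6·6 + 7·(-35) + (-2)·(-22); 7·6 + 3·(-35) + 1·(-22)) = (145, -165, -85)
w3 = Hw2 = (1440, -115, 435)
The requested component of w3 is -115.

-115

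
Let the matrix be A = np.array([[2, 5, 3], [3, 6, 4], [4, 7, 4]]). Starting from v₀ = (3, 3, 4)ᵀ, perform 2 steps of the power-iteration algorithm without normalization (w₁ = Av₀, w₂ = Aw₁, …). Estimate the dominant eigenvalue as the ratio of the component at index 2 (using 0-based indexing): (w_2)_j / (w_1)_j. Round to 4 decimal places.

w1 = Av₀ = (2·3 + 5·3 + 3·4; 3·3 + 6·3 + 4·4; 4·3 + 7·3 + 4·4) = (33, 43, 49)
w2 = Aw1 = (2·33 + 5·43 + 3·49; 3·33 + 6·43 + 4·49; 4·33 + 7·43 + 4·49) = (428, 553, 629)
Ratio at component: 629 / 49 = 12.8367

λ ≈ 12.8367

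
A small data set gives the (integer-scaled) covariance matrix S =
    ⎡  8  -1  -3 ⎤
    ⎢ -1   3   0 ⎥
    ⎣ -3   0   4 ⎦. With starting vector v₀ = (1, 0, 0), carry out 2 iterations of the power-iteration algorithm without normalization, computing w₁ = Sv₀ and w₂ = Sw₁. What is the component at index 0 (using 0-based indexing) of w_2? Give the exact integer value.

w1 = Sv₀ = (8·1 + (-1)·0 + (-3)·0; (-1)·1 + 3·0 + 0·0; (-3)·1 + 0·0 + 4·0) = (8, -1, -3)
w2 = Sw1 = (8·8 + (-1)·(-1) + (-3)·(-3); (-1)·8 + 3·(-1) + 0·(-3); (-3)·8 + 0·(-1) + 4·(-3)) = (74, -11, -36)
The requested component of w2 is 74.

74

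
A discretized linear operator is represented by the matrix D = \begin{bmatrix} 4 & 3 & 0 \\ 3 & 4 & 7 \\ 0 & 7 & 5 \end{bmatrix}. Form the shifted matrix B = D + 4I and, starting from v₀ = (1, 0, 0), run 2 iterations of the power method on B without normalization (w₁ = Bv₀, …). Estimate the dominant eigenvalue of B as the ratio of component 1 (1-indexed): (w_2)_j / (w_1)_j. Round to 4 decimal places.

B = D + 4I has rows (8, 3, 0); (3, 8, 7); (0, 7, 9)
w1 = Bv₀ = (8, 3, 0)
w2 = Bw1 = (73, 48, 21)
Ratio: 73/8 = 9.1250

9.1250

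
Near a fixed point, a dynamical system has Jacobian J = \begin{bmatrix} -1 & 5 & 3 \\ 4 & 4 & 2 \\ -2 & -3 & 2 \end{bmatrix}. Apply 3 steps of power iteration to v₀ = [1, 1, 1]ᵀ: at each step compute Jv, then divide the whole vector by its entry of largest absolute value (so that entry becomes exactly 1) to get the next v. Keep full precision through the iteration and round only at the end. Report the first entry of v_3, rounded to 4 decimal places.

Jv0 = (7.00000, 10.00000, -3.00000); divide by 10.00000 → v1 = (0.70000, 1.00000, -0.30000)
Jv1 = (3.40000, 6.20000, -5.00000); divide by 6.20000 → v2 = (0.54839, 1.00000, -0.80645)
Jv2 = (2.03226, 4.58065, -5.70968); divide by -5.70968 → v3 = (-0.35593, -0.80226, 1.00000)
Requested entry of v3: 126/-354 = -0.3559

-0.3559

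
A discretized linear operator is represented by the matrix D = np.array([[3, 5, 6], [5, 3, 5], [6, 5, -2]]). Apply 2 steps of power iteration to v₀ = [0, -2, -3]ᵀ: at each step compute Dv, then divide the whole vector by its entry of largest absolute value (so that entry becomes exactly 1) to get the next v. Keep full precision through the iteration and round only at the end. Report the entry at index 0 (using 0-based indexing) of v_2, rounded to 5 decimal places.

Dv0 = (-28.000000, -21.000000, -4.000000); divide by -28.000000 → v1 = (1.000000, 0.750000, 0.142857)
Dv1 = (7.607143, 7.964286, 9.464286); divide by 9.464286 → v2 = (0.803774, 0.841509, 1.000000)
Requested entry of v2: -213/-265 = 0.80377

0.80377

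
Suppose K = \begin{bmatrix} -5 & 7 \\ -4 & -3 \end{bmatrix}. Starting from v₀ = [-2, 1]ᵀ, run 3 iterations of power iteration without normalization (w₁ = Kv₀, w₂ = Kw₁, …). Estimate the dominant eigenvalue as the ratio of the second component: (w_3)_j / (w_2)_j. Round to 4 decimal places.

λ ≈ -5.4096

w1 = Kv₀ = ((-5)·(-2) + 7·1; (-4)·(-2) + (-3)·1) = (17, 5)
w2 = Kw1 = ((-5)·17 + 7·5; (-4)·17 + (-3)·5) = (-50, -83)
w3 = Kw2 = (-331, 449)
Ratio at component: 449 / -83 = -5.4096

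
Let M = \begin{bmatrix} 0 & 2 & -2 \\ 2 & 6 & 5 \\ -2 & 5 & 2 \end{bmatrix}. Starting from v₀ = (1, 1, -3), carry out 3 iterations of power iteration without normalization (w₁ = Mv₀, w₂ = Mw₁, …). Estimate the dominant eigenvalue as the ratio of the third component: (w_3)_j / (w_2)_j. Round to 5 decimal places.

λ ≈ 5.31579

w1 = Mv₀ = (8, -7, -3)
w2 = Mw1 = (-8, -41, -57)
w3 = Mw2 = (32, -547, -303)
Ratio at component: -303 / -57 = 5.31579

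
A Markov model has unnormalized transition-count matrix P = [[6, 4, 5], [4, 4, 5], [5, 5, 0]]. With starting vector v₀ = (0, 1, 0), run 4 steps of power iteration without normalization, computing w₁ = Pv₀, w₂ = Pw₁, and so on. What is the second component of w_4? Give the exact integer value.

9074

w1 = Pv₀ = (6·0 + 4·1 + 5·0; 4·0 + 4·1 + 5·0; 5·0 + 5·1 + 0·0) = (4, 4, 5)
w2 = Pw1 = (6·4 + 4·4 + 5·5; 4·4 + 4·4 + 5·5; 5·4 + 5·4 + 0·5) = (65, 57, 40)
w3 = Pw2 = (818, 688, 610)
w4 = Pw3 = (10710, 9074, 7530)
The requested component of w4 is 9074.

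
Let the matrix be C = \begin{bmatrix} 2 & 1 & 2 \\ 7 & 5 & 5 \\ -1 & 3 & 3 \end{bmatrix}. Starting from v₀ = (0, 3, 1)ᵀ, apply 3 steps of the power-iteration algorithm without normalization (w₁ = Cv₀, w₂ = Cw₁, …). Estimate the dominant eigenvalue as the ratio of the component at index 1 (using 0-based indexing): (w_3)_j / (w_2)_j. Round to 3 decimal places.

9.272

w1 = Cv₀ = (5, 20, 12)
w2 = Cw1 = (54, 195, 91)
w3 = Cw2 = (485, 1808, 804)
Ratio at component: 1808 / 195 = 9.272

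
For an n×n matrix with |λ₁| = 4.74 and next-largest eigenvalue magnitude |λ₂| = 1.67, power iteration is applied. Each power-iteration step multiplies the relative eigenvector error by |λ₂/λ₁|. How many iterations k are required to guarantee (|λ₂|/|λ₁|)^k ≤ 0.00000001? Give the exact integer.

18

|λ₂/λ₁| = 1.67/4.74 = 0.35232
Need k ≥ ln(0.00000001) / ln(0.35232) = -18.4207 / -1.0432 ≈ 17.658
Smallest integer k satisfying the bound: 18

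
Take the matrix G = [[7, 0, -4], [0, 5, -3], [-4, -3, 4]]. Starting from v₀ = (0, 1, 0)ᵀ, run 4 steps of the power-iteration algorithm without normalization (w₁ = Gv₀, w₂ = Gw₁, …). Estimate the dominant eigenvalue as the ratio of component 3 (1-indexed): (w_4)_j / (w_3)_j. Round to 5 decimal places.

w1 = Gv₀ = (7·0 + 0·1 + (-4)·0; 0·0 + 5·1 + (-3)·0; (-4)·0 + (-3)·1 + 4·0) = (0, 5, -3)
w2 = Gw1 = (7·0 + 0·5 + (-4)·(-3); 0·0 + 5·5 + (-3)·(-3); (-4)·0 + (-3)·5 + 4·(-3)) = (12, 34, -27)
w3 = Gw2 = (192, 251, -258)
w4 = Gw3 = (2376, 2029, -2553)
Ratio at component: -2553 / -258 = 9.89535

9.89535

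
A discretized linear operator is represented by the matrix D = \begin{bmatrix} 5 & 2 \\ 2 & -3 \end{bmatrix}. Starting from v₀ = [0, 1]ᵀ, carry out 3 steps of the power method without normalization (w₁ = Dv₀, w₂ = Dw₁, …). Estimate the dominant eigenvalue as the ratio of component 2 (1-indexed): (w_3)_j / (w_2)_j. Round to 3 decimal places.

λ ≈ -2.385

w1 = Dv₀ = (5·0 + 2·1; 2·0 + (-3)·1) = (2, -3)
w2 = Dw1 = (5·2 + 2·(-3); 2·2 + (-3)·(-3)) = (4, 13)
w3 = Dw2 = (46, -31)
Ratio at component: -31 / 13 = -2.385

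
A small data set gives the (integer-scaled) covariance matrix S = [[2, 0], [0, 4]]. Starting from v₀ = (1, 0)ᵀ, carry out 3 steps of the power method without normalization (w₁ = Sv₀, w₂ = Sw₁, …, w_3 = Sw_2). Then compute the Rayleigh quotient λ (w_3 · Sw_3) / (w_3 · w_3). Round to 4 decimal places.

w1 = Sv₀ = (2, 0)
w2 = Sw1 = (4, 0)
w3 = Sw2 = (8, 0)
Sw3 = (16, 0)
w3·Sw3 = 8·16 + 0·0 = 128; w3·w3 = 8·8 + 0·0 = 64
λ ≈ 128/64 = 2.0000

2.0000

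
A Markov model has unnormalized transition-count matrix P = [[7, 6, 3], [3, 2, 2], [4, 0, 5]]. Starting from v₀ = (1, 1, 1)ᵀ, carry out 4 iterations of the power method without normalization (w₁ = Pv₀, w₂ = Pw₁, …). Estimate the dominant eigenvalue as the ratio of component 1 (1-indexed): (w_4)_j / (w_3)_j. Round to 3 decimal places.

w1 = Pv₀ = (7·1 + 6·1 + 3·1; 3·1 + 2·1 + 2·1; 4·1 + 0·1 + 5·1) = (16, 7, 9)
w2 = Pw1 = (7·16 + 6·7 + 3·9; 3·16 + 2·7 + 2·9; 4·16 + 0·7 + 5·9) = (181, 80, 109)
w3 = Pw2 = (2074, 921, 1269)
w4 = Pw3 = (23851, 10602, 14641)
Ratio at component: 23851 / 2074 = 11.500

11.500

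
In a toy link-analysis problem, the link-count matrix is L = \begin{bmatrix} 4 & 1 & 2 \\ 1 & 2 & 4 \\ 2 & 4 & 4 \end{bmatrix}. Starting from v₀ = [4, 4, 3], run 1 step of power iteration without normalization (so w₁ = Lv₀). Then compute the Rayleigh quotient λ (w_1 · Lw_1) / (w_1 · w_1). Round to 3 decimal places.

w1 = Lv₀ = (4·4 + 1·4 + 2·3; 1·4 + 2·4 + 4·3; 2·4 + 4·4 + 4·3) = (26, 24, 36)
Lw1 = (200, 218, 292)
w1·Lw1 = 26·200 + 24·218 + 36·292 = 20944; w1·w1 = 26·26 + 24·24 + 36·36 = 2548
λ ≈ 20944/2548 = 8.220

8.220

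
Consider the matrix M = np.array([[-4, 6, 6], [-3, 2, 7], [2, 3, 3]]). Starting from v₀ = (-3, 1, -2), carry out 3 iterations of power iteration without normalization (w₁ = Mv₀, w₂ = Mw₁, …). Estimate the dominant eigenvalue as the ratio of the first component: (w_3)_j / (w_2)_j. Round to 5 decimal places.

λ ≈ 2.93750

w1 = Mv₀ = (6, -3, -9)
w2 = Mw1 = (-96, -87, -24)
w3 = Mw2 = (-282, -54, -525)
Ratio at component: -282 / -96 = 2.93750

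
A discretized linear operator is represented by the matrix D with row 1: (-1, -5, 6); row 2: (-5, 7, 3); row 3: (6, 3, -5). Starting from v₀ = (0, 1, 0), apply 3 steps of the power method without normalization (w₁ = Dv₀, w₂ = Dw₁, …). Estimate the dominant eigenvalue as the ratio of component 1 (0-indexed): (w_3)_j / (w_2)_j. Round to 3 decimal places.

w1 = Dv₀ = (-5, 7, 3)
w2 = Dw1 = (-12, 83, -24)
w3 = Dw2 = (-547, 569, 297)
Ratio at component: 569 / 83 = 6.855

6.855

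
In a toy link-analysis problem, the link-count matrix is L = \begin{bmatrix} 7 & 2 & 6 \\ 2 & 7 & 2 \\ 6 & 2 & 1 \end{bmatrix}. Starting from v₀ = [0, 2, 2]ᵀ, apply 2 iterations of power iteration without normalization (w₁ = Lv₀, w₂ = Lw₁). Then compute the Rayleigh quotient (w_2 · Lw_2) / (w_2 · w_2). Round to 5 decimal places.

w1 = Lv₀ = (7·0 + 2·2 + 6·2; 2·0 + 7·2 + 2·2; 6·0 + 2·2 + 1·2) = (16, 18, 6)
w2 = Lw1 = (7·16 + 2·18 + 6·6; 2·16 + 7·18 + 2·6; 6·16 + 2·18 + 1·6) = (184, 170, 138)
Lw2 = (2456, 1834, 1582)
w2·Lw2 = 184·2456 + 170·1834 + 138·1582 = 982000; w2·w2 = 184·184 + 170·170 + 138·138 = 81800
λ ≈ 982000/81800 = 12.00489

λ ≈ 12.00489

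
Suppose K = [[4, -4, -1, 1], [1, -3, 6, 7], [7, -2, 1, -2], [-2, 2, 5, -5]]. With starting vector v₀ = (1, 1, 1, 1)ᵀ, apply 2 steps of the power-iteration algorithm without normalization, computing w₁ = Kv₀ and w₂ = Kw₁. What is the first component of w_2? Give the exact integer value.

-48

w1 = Kv₀ = (0, 11, 4, 0)
w2 = Kw1 = (-48, -9, -18, 42)
The requested component of w2 is -48.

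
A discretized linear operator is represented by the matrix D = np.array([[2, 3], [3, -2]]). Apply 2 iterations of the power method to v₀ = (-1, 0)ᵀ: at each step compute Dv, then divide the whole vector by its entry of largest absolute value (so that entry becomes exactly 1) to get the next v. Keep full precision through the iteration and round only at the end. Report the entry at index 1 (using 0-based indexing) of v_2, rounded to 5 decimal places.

Dv0 = (-2.000000, -3.000000); divide by -3.000000 → v1 = (0.666667, 1.000000)
Dv1 = (4.333333, 0.000000); divide by 4.333333 → v2 = (1.000000, 0.000000)
Requested entry of v2: 0/-13 = 0.00000

0.00000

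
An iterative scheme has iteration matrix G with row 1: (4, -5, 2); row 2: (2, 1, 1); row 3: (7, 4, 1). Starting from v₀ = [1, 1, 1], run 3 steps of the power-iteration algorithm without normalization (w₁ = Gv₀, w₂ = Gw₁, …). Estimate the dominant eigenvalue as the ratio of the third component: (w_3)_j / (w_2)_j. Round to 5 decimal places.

λ ≈ 4.65714

w1 = Gv₀ = (1, 4, 12)
w2 = Gw1 = (8, 18, 35)
w3 = Gw2 = (12, 69, 163)
Ratio at component: 163 / 35 = 4.65714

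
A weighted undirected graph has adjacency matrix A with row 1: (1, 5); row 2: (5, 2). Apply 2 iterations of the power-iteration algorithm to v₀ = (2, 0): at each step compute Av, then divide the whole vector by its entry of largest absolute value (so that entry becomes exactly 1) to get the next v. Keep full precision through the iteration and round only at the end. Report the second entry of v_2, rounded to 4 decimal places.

Av0 = (2.00000, 10.00000); divide by 10.00000 → v1 = (0.20000, 1.00000)
Av1 = (5.20000, 3.00000); divide by 5.20000 → v2 = (1.00000, 0.57692)
Requested entry of v2: 30/52 = 0.5769

0.5769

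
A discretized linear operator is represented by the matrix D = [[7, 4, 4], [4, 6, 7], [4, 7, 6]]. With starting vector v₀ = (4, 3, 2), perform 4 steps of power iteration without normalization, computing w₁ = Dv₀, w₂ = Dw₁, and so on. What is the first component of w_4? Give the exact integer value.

w1 = Dv₀ = (7·4 + 4·3 + 4·2; 4·4 + 6·3 + 7·2; 4·4 + 7·3 + 6·2) = (48, 48, 49)
w2 = Dw1 = (7·48 + 4·48 + 4·49; 4·48 + 6·48 + 7·49; 4·48 + 7·48 + 6·49) = (724, 823, 822)
w3 = Dw2 = (11648, 13588, 13589)
w4 = Dw3 = (190244, 223243, 223242)
The requested component of w4 is 190244.

190244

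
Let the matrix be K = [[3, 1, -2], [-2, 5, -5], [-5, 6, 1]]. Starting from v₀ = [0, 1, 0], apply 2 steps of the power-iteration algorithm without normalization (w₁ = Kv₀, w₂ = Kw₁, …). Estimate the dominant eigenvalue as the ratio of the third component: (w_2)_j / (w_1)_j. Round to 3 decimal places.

λ ≈ 5.167

w1 = Kv₀ = (3·0 + 1·1 + (-2)·0; (-2)·0 + 5·1 + (-5)·0; (-5)·0 + 6·1 + 1·0) = (1, 5, 6)
w2 = Kw1 = (3·1 + 1·5 + (-2)·6; (-2)·1 + 5·5 + (-5)·6; (-5)·1 + 6·5 + 1·6) = (-4, -7, 31)
Ratio at component: 31 / 6 = 5.167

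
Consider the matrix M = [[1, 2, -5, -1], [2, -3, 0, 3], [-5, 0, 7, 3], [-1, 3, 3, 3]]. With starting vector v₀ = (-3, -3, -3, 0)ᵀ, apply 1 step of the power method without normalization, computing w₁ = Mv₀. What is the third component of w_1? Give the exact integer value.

-6

w1 = Mv₀ = (6, 3, -6, -15)
The requested component of w1 is -6.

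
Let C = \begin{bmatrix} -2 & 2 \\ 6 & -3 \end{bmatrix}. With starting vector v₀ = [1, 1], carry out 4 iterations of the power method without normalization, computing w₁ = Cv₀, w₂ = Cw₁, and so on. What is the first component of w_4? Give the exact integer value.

w1 = Cv₀ = ((-2)·1 + 2·1; 6·1 + (-3)·1) = (0, 3)
w2 = Cw1 = ((-2)·0 + 2·3; 6·0 + (-3)·3) = (6, -9)
w3 = Cw2 = (-30, 63)
w4 = Cw3 = (186, -369)
The requested component of w4 is 186.

186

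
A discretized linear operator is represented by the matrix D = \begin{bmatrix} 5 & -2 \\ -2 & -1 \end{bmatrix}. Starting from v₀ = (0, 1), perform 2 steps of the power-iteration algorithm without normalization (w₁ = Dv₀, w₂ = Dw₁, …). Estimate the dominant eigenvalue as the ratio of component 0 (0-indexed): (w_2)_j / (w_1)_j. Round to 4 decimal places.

4.0000

w1 = Dv₀ = (-2, -1)
w2 = Dw1 = (-8, 5)
Ratio at component: -8 / -2 = 4.0000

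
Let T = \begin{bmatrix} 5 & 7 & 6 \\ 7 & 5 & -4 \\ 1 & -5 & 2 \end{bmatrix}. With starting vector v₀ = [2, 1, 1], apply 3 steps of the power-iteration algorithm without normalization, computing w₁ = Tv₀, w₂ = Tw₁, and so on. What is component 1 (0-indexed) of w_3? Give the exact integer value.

2914

w1 = Tv₀ = (23, 15, -1)
w2 = Tw1 = (214, 240, -54)
w3 = Tw2 = (2426, 2914, -1094)
The requested component of w3 is 2914.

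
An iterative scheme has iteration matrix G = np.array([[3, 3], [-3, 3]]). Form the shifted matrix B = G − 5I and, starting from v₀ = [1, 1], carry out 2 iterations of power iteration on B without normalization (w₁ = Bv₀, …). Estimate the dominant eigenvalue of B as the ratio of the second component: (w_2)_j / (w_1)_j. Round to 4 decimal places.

B = G − 5I has rows (-2, 3); (-3, -2)
w1 = Bv₀ = (1, -5)
w2 = Bw1 = (-17, 7)
Ratio: 7/-5 = -1.4000

-1.4000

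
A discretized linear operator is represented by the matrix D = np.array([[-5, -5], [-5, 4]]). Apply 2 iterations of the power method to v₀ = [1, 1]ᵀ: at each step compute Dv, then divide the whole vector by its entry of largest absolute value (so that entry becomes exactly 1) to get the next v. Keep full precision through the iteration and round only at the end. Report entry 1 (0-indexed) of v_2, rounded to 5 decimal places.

Dv0 = (-10.000000, -1.000000); divide by -10.000000 → v1 = (1.000000, 0.100000)
Dv1 = (-5.500000, -4.600000); divide by -5.500000 → v2 = (1.000000, 0.836364)
Requested entry of v2: 46/55 = 0.83636

0.83636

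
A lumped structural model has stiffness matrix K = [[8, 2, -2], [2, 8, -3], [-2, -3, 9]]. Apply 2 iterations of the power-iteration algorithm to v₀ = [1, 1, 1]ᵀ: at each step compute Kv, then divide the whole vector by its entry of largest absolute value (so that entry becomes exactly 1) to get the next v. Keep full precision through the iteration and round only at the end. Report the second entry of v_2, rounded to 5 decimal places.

Kv0 = (8.000000, 7.000000, 4.000000); divide by 8.000000 → v1 = (1.000000, 0.875000, 0.500000)
Kv1 = (8.750000, 7.500000, -0.125000); divide by 8.750000 → v2 = (1.000000, 0.857143, -0.014286)
Requested entry of v2: 60/70 = 0.85714

0.85714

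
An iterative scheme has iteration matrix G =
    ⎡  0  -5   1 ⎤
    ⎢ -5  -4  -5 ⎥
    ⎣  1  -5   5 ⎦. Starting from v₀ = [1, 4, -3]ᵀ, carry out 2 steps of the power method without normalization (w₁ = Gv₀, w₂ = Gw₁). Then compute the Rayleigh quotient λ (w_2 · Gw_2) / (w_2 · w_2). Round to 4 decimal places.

λ ≈ 2.1976

w1 = Gv₀ = (-23, -6, -34)
w2 = Gw1 = (-4, 309, -163)
Gw2 = (-1708, -401, -2364)
w2·Gw2 = (-4)·(-1708) + 309·(-401) + (-163)·(-2364) = 268255; w2·w2 = (-4)·(-4) + 309·309 + (-163)·(-163) = 122066
λ ≈ 268255/122066 = 2.1976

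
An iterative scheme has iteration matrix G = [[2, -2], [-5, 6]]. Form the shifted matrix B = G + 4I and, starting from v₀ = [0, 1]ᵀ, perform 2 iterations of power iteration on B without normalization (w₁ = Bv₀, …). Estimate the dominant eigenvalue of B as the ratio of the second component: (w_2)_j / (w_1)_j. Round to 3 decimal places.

μ ≈ 11.000

B = G + 4I has rows (6, -2); (-5, 10)
w1 = Bv₀ = (6·0 + (-2)·1; (-5)·0 + 10·1) = (-2, 10)
w2 = Bw1 = (6·(-2) + (-2)·10; (-5)·(-2) + 10·10) = (-32, 110)
Ratio: 110/10 = 11.000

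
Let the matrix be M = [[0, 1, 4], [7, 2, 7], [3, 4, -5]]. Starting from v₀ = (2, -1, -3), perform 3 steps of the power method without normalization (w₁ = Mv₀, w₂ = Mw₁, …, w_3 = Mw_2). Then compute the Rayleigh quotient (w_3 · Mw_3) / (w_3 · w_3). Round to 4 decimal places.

w1 = Mv₀ = (0·2 + 1·(-1) + 4·(-3); 7·2 + 2·(-1) + 7·(-3); 3·2 + 4·(-1) + (-5)·(-3)) = (-13, -9, 17)
w2 = Mw1 = (0·(-13) + 1·(-9) + 4·17; 7·(-13) + 2·(-9) + 7·17; 3·(-13) + 4·(-9) + (-5)·17) = (59, 10, -160)
w3 = Mw2 = (-630, -687, 1017)
Mw3 = (3381, 1335, -9723)
w3·Mw3 = (-630)·3381 + (-687)·1335 + 1017·(-9723) = -12935466; w3·w3 = (-630)·(-630) + (-687)·(-687) + 1017·1017 = 1903158
λ ≈ -12935466/1903158 = -6.7968

-6.7968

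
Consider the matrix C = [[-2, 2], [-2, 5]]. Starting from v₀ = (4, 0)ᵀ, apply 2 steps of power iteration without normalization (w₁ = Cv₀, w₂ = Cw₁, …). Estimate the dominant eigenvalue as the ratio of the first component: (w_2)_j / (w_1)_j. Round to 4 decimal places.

λ ≈ 0.0000

w1 = Cv₀ = (-8, -8)
w2 = Cw1 = (0, -24)
Ratio at component: 0 / -8 = 0.0000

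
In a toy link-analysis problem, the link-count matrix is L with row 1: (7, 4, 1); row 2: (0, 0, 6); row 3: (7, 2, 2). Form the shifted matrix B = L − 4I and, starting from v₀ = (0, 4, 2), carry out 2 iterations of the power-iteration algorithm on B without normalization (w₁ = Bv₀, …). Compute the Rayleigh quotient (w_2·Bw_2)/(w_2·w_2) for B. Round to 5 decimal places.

3.46430

B = L − 4I has rows (3, 4, 1); (0, -4, 6); (7, 2, -2)
w1 = Bv₀ = (18, -4, 4)
w2 = Bw1 = (42, 40, 110)
Bw2 = (396, 500, 154)
w2·Bw2 = 53572; w2·w2 = 15464; μ ≈ 53572/15464 = 3.46430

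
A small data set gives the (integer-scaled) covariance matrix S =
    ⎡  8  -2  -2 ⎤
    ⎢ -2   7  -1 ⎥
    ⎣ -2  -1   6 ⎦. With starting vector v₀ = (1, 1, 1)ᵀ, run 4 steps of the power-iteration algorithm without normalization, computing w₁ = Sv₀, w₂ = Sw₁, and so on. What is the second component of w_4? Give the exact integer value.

w1 = Sv₀ = (4, 4, 3)
w2 = Sw1 = (18, 17, 6)
w3 = Sw2 = (98, 77, -17)
w4 = Sw3 = (664, 360, -375)
The requested component of w4 is 360.

360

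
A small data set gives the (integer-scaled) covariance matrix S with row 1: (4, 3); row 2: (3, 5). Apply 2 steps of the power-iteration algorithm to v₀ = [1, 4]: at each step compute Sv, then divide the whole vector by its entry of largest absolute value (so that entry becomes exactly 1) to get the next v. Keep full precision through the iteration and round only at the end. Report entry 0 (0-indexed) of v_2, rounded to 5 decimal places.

Sv0 = (16.000000, 23.000000); divide by 23.000000 → v1 = (0.695652, 1.000000)
Sv1 = (5.782609, 7.086957); divide by 7.086957 → v2 = (0.815951, 1.000000)
Requested entry of v2: 133/163 = 0.81595

0.81595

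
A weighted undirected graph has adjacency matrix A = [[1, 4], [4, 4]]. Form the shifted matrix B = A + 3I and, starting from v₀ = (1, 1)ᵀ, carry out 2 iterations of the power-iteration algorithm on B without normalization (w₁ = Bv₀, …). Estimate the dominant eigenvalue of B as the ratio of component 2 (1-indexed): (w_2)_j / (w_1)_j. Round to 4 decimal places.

9.9091

B = A + 3I has rows (4, 4); (4, 7)
w1 = Bv₀ = (8, 11)
w2 = Bw1 = (76, 109)
Ratio: 109/11 = 9.9091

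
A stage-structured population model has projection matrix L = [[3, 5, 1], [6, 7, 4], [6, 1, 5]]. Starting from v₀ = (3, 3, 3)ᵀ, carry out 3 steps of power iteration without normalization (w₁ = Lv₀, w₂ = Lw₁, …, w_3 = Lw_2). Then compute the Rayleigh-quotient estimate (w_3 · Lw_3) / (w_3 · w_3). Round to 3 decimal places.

w1 = Lv₀ = (27, 51, 36)
w2 = Lw1 = (372, 663, 393)
w3 = Lw2 = (4824, 8445, 4860)
Lw3 = (61557, 107499, 61689)
w3·Lw3 = 4824·61557 + 8445·107499 + 4860·61689 = 1504588563; w3·w3 = 4824·4824 + 8445·8445 + 4860·4860 = 118208601
λ ≈ 1504588563/118208601 = 12.728

λ ≈ 12.728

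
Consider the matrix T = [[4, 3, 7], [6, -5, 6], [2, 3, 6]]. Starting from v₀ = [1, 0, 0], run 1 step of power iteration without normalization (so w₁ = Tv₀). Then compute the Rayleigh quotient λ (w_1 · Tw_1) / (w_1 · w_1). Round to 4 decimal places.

w1 = Tv₀ = (4, 6, 2)
Tw1 = (48, 6, 38)
w1·Tw1 = 4·48 + 6·6 + 2·38 = 304; w1·w1 = 4·4 + 6·6 + 2·2 = 56
λ ≈ 304/56 = 5.4286

5.4286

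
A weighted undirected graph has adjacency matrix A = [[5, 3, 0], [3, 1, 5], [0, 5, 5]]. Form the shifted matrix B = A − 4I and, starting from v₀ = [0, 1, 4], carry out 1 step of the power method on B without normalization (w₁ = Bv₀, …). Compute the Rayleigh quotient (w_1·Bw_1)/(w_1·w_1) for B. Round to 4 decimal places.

μ ≈ 2.7942

B = A − 4I has rows (1, 3, 0); (3, -3, 5); (0, 5, 1)
w1 = Bv₀ = (3, 17, 9)
Bw1 = (54, 3, 94)
w1·Bw1 = 1059; w1·w1 = 379; μ ≈ 1059/379 = 2.7942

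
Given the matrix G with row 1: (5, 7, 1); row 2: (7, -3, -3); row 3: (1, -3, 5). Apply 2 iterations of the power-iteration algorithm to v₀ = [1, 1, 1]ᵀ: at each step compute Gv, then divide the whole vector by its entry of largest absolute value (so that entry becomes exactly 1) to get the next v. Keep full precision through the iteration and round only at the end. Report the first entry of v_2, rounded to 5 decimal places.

Gv0 = (13.000000, 1.000000, 3.000000); divide by 13.000000 → v1 = (1.000000, 0.076923, 0.230769)
Gv1 = (5.769231, 6.076923, 1.923077); divide by 6.076923 → v2 = (0.949367, 1.000000, 0.316456)
Requested entry of v2: 75/79 = 0.94937

0.94937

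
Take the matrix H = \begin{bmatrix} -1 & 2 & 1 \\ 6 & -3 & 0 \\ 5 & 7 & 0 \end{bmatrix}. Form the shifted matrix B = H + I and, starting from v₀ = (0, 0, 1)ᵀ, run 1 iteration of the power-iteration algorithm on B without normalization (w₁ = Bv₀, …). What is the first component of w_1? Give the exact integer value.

B = H + I has rows (0, 2, 1); (6, -2, 0); (5, 7, 1)
w1 = Bv₀ = (0·0 + 2·0 + 1·1; 6·0 + (-2)·0 + 0·1; 5·0 + 7·0 + 1·1) = (1, 0, 1)
Requested component of w1: 1

1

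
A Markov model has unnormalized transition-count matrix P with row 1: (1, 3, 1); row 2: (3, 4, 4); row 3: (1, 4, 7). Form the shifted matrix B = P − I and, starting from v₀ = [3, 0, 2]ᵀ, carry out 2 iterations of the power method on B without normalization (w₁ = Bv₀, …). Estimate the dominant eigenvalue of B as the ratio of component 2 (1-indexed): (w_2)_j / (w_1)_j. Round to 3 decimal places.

6.882

B = P − I has rows (0, 3, 1); (3, 3, 4); (1, 4, 6)
w1 = Bv₀ = (2, 17, 15)
w2 = Bw1 = (66, 117, 160)
Ratio: 117/17 = 6.882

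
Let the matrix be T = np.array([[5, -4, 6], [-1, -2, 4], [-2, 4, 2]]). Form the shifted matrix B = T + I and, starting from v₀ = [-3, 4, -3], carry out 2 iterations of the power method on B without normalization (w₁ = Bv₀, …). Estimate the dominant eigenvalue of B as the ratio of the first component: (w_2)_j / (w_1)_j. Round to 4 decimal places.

μ ≈ 3.5000

B = T + I has rows (6, -4, 6); (-1, -1, 4); (-2, 4, 3)
w1 = Bv₀ = (6·(-3) + (-4)·4 + 6·(-3); (-1)·(-3) + (-1)·4 + 4·(-3); (-2)·(-3) + 4·4 + 3·(-3)) = (-52, -13, 13)
w2 = Bw1 = (6·(-52) + (-4)·(-13) + 6·13; (-1)·(-52) + (-1)·(-13) + 4·13; (-2)·(-52) + 4·(-13) + 3·13) = (-182, 117, 91)
Ratio: -182/-52 = 3.5000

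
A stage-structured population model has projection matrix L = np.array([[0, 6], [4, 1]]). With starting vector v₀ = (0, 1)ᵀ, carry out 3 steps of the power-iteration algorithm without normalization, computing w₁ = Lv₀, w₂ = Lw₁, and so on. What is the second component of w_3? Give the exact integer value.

49

w1 = Lv₀ = (6, 1)
w2 = Lw1 = (6, 25)
w3 = Lw2 = (150, 49)
The requested component of w3 is 49.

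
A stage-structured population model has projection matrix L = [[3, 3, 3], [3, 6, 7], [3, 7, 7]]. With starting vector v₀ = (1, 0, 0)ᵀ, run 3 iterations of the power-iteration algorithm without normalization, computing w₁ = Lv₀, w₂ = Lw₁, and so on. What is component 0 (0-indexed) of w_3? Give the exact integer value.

w1 = Lv₀ = (3·1 + 3·0 + 3·0; 3·1 + 6·0 + 7·0; 3·1 + 7·0 + 7·0) = (3, 3, 3)
w2 = Lw1 = (3·3 + 3·3 + 3·3; 3·3 + 6·3 + 7·3; 3·3 + 7·3 + 7·3) = (27, 48, 51)
w3 = Lw2 = (378, 726, 774)
The requested component of w3 is 378.

378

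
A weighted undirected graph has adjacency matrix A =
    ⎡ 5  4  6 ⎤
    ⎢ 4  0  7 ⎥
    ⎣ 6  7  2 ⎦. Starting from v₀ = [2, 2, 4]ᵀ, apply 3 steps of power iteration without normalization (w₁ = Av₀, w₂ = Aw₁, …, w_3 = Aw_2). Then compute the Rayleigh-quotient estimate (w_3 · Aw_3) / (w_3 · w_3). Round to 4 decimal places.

13.8593

w1 = Av₀ = (5·2 + 4·2 + 6·4; 4·2 + 0·2 + 7·4; 6·2 + 7·2 + 2·4) = (42, 36, 34)
w2 = Aw1 = (5·42 + 4·36 + 6·34; 4·42 + 0·36 + 7·34; 6·42 + 7·36 + 2·34) = (558, 406, 572)
w3 = Aw2 = (7846, 6236, 7334)
Aw3 = (108178, 82722, 105396)
w3·Aw3 = 7846·108178 + 6236·82722 + 7334·105396 = 2137593244; w3·w3 = 7846·7846 + 6236·6236 + 7334·7334 = 154234968
λ ≈ 2137593244/154234968 = 13.8593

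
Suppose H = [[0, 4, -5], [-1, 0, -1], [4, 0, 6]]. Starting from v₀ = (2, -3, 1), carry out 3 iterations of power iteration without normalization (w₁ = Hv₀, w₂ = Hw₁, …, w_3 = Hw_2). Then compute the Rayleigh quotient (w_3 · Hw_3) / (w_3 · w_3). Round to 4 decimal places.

w1 = Hv₀ = (0·2 + 4·(-3) + (-5)·1; (-1)·2 + 0·(-3) + (-1)·1; 4·2 + 0·(-3) + 6·1) = (-17, -3, 14)
w2 = Hw1 = (0·(-17) + 4·(-3) + (-5)·14; (-1)·(-17) + 0·(-3) + (-1)·14; 4·(-17) + 0·(-3) + 6·14) = (-82, 3, 16)
w3 = Hw2 = (-68, 66, -232)
Hw3 = (1424, 300, -1664)
w3·Hw3 = (-68)·1424 + 66·300 + (-232)·(-1664) = 309016; w3·w3 = (-68)·(-68) + 66·66 + (-232)·(-232) = 62804
λ ≈ 309016/62804 = 4.9203

4.9203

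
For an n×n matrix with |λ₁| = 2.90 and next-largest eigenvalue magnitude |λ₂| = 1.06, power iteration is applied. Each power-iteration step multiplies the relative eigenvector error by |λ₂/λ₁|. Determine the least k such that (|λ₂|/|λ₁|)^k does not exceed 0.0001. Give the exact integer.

|λ₂/λ₁| = 1.06/2.90 = 0.36552
Need k ≥ ln(0.0001) / ln(0.36552) = -9.2103 / -1.0064 ≈ 9.151
Smallest integer k satisfying the bound: 10

10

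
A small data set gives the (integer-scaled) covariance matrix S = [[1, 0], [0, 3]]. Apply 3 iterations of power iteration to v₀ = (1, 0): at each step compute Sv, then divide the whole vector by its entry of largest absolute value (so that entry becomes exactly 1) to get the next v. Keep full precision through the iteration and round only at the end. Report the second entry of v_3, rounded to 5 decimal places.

0.00000

Sv0 = (1.000000, 0.000000); divide by 1.000000 → v1 = (1.000000, 0.000000)
Sv1 = (1.000000, 0.000000); divide by 1.000000 → v2 = (1.000000, 0.000000)
Sv2 = (1.000000, 0.000000); divide by 1.000000 → v3 = (1.000000, 0.000000)
Requested entry of v3: 0/1 = 0.00000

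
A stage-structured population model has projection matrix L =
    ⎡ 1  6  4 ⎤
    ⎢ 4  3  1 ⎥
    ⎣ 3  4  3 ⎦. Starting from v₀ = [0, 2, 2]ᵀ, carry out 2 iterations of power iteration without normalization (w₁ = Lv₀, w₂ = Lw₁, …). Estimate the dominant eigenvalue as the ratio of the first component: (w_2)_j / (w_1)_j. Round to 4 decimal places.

w1 = Lv₀ = (1·0 + 6·2 + 4·2; 4·0 + 3·2 + 1·2; 3·0 + 4·2 + 3·2) = (20, 8, 14)
w2 = Lw1 = (1·20 + 6·8 + 4·14; 4·20 + 3·8 + 1·14; 3·20 + 4·8 + 3·14) = (124, 118, 134)
Ratio at component: 124 / 20 = 6.2000

λ ≈ 6.2000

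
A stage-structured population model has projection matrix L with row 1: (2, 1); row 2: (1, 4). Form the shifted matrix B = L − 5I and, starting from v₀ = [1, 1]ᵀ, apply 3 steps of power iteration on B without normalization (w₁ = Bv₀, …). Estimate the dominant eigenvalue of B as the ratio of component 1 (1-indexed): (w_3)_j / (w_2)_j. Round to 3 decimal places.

-3.333

B = L − 5I has rows (-3, 1); (1, -1)
w1 = Bv₀ = ((-3)·1 + 1·1; 1·1 + (-1)·1) = (-2, 0)
w2 = Bw1 = ((-3)·(-2) + 1·0; 1·(-2) + (-1)·0) = (6, -2)
w3 = Bw2 = (-20, 8)
Ratio: -20/6 = -3.333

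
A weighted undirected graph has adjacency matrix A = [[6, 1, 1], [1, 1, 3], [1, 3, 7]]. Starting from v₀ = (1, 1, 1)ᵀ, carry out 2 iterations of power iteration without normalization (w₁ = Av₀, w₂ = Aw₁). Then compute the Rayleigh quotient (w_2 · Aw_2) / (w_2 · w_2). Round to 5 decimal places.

w1 = Av₀ = (8, 5, 11)
w2 = Aw1 = (64, 46, 100)
Aw2 = (530, 410, 902)
w2·Aw2 = 64·530 + 46·410 + 100·902 = 142980; w2·w2 = 64·64 + 46·46 + 100·100 = 16212
λ ≈ 142980/16212 = 8.81939

8.81939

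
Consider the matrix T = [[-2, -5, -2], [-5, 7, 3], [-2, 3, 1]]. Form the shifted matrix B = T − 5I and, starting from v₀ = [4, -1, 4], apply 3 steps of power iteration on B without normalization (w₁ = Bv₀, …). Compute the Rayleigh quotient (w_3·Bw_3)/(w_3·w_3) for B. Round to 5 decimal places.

B = T − 5I has rows (-7, -5, -2); (-5, 2, 3); (-2, 3, -4)
w1 = Bv₀ = ((-7)·4 + (-5)·(-1) + (-2)·4; (-5)·4 + 2·(-1) + 3·4; (-2)·4 + 3·(-1) + (-4)·4) = (-31, -10, -27)
w2 = Bw1 = ((-7)·(-31) + (-5)·(-10) + (-2)·(-27); (-5)·(-31) + 2·(-10) + 3·(-27); (-2)·(-31) + 3·(-10) + (-4)·(-27)) = (321, 54, 140)
w3 = Bw2 = (-2797, -1077, -1040)
Bw3 = (27044, 8711, 6523)
w3·Bw3 = -91807735; w3·w3 = 10064738; μ ≈ -91807735/10064738 = -9.12172

-9.12172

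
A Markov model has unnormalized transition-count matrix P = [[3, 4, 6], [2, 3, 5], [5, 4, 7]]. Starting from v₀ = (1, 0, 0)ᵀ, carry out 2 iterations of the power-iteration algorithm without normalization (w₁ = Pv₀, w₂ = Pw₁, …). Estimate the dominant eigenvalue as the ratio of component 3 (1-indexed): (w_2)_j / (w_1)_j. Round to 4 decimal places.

w1 = Pv₀ = (3, 2, 5)
w2 = Pw1 = (47, 37, 58)
Ratio at component: 58 / 5 = 11.6000

11.6000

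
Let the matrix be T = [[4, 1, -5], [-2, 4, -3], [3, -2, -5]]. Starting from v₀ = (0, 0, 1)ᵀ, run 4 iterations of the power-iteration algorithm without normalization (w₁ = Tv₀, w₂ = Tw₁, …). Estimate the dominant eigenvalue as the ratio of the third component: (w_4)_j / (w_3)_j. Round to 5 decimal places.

w1 = Tv₀ = (-5, -3, -5)
w2 = Tw1 = (2, 13, 16)
w3 = Tw2 = (-59, 0, -100)
w4 = Tw3 = (264, 418, 323)
Ratio at component: 323 / -100 = -3.23000

-3.23000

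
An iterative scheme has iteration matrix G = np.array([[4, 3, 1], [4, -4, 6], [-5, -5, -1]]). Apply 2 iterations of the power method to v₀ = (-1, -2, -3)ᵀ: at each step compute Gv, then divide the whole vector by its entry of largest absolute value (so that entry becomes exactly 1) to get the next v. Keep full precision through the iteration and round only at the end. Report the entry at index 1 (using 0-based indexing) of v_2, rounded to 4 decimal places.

Gv0 = (-13.00000, -14.00000, 18.00000); divide by 18.00000 → v1 = (-0.72222, -0.77778, 1.00000)
Gv1 = (-4.22222, 6.22222, 6.50000); divide by 6.50000 → v2 = (-0.64957, 0.95726, 1.00000)
Requested entry of v2: 112/117 = 0.9573

0.9573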